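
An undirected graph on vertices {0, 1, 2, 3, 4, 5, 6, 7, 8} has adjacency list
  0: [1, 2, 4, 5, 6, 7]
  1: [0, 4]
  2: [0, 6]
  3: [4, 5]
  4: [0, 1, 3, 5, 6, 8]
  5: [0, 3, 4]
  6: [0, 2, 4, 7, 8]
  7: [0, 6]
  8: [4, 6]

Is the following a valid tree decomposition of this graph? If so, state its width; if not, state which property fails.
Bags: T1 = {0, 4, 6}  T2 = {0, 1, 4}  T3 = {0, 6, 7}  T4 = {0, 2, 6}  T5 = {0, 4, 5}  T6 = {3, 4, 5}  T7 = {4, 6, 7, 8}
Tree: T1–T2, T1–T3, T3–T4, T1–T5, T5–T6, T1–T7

A tree decomposition must satisfy three properties: every vertex lies in some bag; for every edge, both endpoints lie together in some bag; and for every vertex, the bags containing it form a connected subtree. Here bags containing vertex 7 are not connected in the tree, so the decomposition is invalid.

No — bags containing vertex 7 are not connected in the tree.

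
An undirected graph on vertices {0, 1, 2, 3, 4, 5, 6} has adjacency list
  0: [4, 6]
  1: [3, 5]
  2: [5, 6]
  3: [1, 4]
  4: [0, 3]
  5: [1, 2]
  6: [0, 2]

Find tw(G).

A width-2 tree decomposition is:
Bags: B1 = {0, 3, 4}  B2 = {0, 1, 3}  B3 = {0, 1, 5}  B4 = {0, 2, 5}  B5 = {0, 2, 6}
Tree: B1–B2, B2–B3, B3–B4, B4–B5
Each bag holds 3 vertices, so the decomposition has width 2, which upper-bounds the treewidth. For the lower bound, G contains the cycle 0–4–3–1–5–2–6–0, so G is not a forest; only forests have treewidth ≤ 1, hence tw(G) ≥ 2. Hence tw(G) = 2 exactly.

2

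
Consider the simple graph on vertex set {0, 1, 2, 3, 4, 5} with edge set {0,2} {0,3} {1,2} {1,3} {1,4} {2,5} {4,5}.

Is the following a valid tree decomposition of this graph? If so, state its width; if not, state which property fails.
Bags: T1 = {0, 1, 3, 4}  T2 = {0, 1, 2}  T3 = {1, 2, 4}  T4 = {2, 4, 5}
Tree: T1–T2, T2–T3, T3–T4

No — bags containing vertex 4 are not connected in the tree.

A tree decomposition must satisfy three properties: every vertex lies in some bag; for every edge, both endpoints lie together in some bag; and for every vertex, the bags containing it form a connected subtree. Here bags containing vertex 4 are not connected in the tree, so the decomposition is invalid.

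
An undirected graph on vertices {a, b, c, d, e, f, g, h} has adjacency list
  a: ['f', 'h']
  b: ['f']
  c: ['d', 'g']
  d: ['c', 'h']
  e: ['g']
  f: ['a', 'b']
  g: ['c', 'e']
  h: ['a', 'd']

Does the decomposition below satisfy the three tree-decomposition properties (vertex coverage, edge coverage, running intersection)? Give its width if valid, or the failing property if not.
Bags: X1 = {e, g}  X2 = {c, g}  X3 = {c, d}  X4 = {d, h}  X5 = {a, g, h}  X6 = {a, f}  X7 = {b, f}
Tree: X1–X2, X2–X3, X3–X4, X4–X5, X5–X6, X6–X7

A tree decomposition must satisfy three properties: every vertex lies in some bag; for every edge, both endpoints lie together in some bag; and for every vertex, the bags containing it form a connected subtree. Here bags containing vertex g are not connected in the tree, so the decomposition is invalid.

No — bags containing vertex g are not connected in the tree.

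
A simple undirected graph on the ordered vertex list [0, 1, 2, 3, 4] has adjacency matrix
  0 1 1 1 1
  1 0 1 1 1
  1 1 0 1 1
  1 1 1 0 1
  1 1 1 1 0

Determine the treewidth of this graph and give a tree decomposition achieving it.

Treewidth 4.
One such decomposition:
Bags: B1 = {0, 1, 2, 3, 4}
Tree: (single bag)

With just one bag of size 5, the width is 5 − 1 = 4, so tw(G) ≤ 4. Conversely, {0, 1, 2, 3, 4} is a clique of size 5, and the vertices of any clique must share a bag in every tree decomposition; so some bag has ≥ 5 vertices and tw(G) ≥ 4. Hence tw(G) = 4 exactly.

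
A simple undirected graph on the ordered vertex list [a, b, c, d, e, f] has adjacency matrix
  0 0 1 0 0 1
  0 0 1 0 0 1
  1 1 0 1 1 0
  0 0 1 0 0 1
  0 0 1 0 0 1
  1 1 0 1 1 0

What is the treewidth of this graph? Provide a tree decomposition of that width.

Treewidth 2.
One such decomposition:
Bags: B1 = {a, c, f}  B2 = {b, c, f}  B3 = {c, e, f}  B4 = {c, d, f}
Tree: B1–B2, B2–B3, B3–B4

Each bag holds 3 vertices, so the decomposition has width 2, which upper-bounds the treewidth. The edges c–a–f–b–c form a cycle, so G is not a tree and its treewidth is at least 2. Therefore the treewidth is 2.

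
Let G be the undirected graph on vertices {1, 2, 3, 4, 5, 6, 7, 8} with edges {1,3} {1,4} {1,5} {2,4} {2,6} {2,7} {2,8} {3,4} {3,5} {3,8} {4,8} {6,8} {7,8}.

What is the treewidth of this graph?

2

A width-2 tree decomposition is:
Bags: B1 = {1, 3, 4}  B2 = {3, 4, 8}  B3 = {2, 4, 8}  B4 = {2, 7, 8}  B5 = {2, 6, 8}  B6 = {1, 3, 5}
Tree: B1–B2, B2–B3, B3–B4, B3–B5, B1–B6
The largest bag has 3 vertices, giving width 2; this decomposition certifies tw(G) ≤ 2. For the lower bound, the 3 vertices {2, 4, 8} are pairwise adjacent, and any tree decomposition puts a clique entirely inside one bag — forcing width ≥ 2. Hence tw(G) = 2 exactly.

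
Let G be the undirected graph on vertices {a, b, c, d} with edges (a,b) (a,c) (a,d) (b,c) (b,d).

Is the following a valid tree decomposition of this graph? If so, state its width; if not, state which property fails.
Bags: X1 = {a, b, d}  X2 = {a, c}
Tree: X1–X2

No — edge (b,c) lies in no bag.

A tree decomposition must satisfy three properties: every vertex lies in some bag; for every edge, both endpoints lie together in some bag; and for every vertex, the bags containing it form a connected subtree. Here edge (b,c) lies in no bag, so the decomposition is invalid.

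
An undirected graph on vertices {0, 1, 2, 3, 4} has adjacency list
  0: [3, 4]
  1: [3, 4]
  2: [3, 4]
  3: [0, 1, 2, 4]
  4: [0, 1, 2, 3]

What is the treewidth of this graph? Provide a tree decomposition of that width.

Each bag holds 3 vertices, so the decomposition has width 2, which upper-bounds the treewidth. For the lower bound, the 3 vertices {0, 3, 4} are pairwise adjacent, and any tree decomposition puts a clique entirely inside one bag — forcing width ≥ 2. Therefore the treewidth is 2.

Treewidth 2.
One such decomposition:
Bags: B1 = {2, 3, 4}  B2 = {1, 3, 4}  B3 = {0, 3, 4}
Tree: B1–B2, B1–B3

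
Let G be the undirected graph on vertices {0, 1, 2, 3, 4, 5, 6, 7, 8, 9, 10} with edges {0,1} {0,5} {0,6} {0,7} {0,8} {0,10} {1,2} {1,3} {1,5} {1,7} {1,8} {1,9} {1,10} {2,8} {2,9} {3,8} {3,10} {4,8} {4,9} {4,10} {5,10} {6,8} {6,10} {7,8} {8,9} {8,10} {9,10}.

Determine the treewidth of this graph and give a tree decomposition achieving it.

The largest bag has 4 vertices, giving width 3; this decomposition certifies tw(G) ≤ 3. For the lower bound, the 4 vertices {1, 2, 8, 9} are pairwise adjacent, and any tree decomposition puts a clique entirely inside one bag — forcing width ≥ 3. Therefore the treewidth is 3.

Treewidth 3.
One optimal decomposition is:
Bags: B1 = {1, 8, 9, 10}  B2 = {1, 3, 8, 10}  B3 = {4, 8, 9, 10}  B4 = {0, 1, 8, 10}  B5 = {0, 1, 7, 8}  B6 = {0, 1, 5, 10}  B7 = {0, 6, 8, 10}  B8 = {1, 2, 8, 9}
Tree: B1–B2, B1–B3, B2–B4, B4–B5, B4–B6, B4–B7, B1–B8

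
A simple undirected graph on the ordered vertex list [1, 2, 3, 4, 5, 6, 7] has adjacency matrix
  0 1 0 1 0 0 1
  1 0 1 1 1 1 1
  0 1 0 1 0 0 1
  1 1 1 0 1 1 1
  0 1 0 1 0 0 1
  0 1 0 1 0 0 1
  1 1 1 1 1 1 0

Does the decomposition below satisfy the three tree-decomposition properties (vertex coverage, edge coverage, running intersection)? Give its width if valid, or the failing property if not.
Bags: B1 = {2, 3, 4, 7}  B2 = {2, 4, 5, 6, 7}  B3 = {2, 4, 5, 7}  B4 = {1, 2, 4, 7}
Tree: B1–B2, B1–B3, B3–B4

No — bags containing vertex 5 are not connected in the tree.

A tree decomposition must satisfy three properties: every vertex lies in some bag; for every edge, both endpoints lie together in some bag; and for every vertex, the bags containing it form a connected subtree. Here bags containing vertex 5 are not connected in the tree, so the decomposition is invalid.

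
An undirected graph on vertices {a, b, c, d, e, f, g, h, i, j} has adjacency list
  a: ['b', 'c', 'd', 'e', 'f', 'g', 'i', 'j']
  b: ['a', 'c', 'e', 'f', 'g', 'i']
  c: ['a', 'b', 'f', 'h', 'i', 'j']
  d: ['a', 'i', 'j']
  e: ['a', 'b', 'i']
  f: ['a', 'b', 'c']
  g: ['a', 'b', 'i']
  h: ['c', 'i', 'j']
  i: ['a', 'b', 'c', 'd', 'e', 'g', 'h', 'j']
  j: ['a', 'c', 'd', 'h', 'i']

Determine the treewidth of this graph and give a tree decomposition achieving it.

Every bag has size at most 4, so the width is 4 − 1 = 3 and tw(G) ≤ 3. For the lower bound, the 4 vertices {a, b, c, f} are pairwise adjacent, and any tree decomposition puts a clique entirely inside one bag — forcing width ≥ 3. The upper and lower bounds meet at 3, so that is the treewidth.

Treewidth 3.
One optimal decomposition is:
Bags: B1 = {a, b, g, i}  B2 = {a, b, c, i}  B3 = {a, b, e, i}  B4 = {a, c, i, j}  B5 = {c, h, i, j}  B6 = {a, b, c, f}  B7 = {a, d, i, j}
Tree: B1–B2, B2–B3, B2–B4, B4–B5, B2–B6, B4–B7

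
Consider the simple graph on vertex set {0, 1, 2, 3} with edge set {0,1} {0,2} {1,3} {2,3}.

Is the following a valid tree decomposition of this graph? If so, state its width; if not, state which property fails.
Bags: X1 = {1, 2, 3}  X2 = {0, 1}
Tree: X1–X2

A tree decomposition must satisfy three properties: every vertex lies in some bag; for every edge, both endpoints lie together in some bag; and for every vertex, the bags containing it form a connected subtree. Here edge (2,0) lies in no bag, so the decomposition is invalid.

No — edge (2,0) lies in no bag.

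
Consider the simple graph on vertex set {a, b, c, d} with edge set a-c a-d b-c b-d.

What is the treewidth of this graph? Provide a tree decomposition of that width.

The largest bag has 3 vertices, giving width 2; this decomposition certifies tw(G) ≤ 2. For the lower bound, G contains the cycle c–b–d–a–c, so G is not a forest; only forests have treewidth ≤ 1, hence tw(G) ≥ 2. Hence tw(G) = 2 exactly.

Treewidth 2.
One optimal decomposition is:
Bags: B1 = {b, c, d}  B2 = {a, c, d}
Tree: B1–B2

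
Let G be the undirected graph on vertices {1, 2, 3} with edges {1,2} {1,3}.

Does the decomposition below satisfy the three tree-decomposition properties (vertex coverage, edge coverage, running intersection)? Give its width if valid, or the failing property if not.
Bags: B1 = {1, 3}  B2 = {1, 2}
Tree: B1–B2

Yes; width 1.

Every vertex of G appears in some bag (union = {1, 2, 3}); every edge is covered by a bag; and for each vertex v the set of bags containing v is connected in the bag tree. The decomposition is therefore valid. The largest bag has 2 vertices, so the width is 1.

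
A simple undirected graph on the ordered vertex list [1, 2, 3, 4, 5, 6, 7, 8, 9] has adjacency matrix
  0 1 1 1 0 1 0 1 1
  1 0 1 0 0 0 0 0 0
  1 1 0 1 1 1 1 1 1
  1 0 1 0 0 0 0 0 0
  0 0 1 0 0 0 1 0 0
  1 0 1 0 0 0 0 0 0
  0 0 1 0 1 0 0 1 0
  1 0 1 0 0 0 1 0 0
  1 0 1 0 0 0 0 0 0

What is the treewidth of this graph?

A width-2 tree decomposition is:
Bags: B1 = {1, 3, 9}  B2 = {1, 3, 8}  B3 = {1, 3, 6}  B4 = {1, 3, 4}  B5 = {1, 2, 3}  B6 = {3, 7, 8}  B7 = {3, 5, 7}
Tree: B1–B2, B2–B3, B2–B4, B4–B5, B2–B6, B6–B7
Every bag has size at most 3, so the width is 3 − 1 = 2 and tw(G) ≤ 2. For the lower bound, the 3 vertices {1, 2, 3} are pairwise adjacent, and any tree decomposition puts a clique entirely inside one bag — forcing width ≥ 2. Hence tw(G) = 2 exactly.

2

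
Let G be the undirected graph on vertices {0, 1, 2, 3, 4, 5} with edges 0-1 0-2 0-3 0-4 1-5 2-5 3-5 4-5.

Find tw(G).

2

A width-2 tree decomposition is:
Bags: B1 = {0, 1, 5}  B2 = {0, 3, 5}  B3 = {0, 2, 5}  B4 = {0, 4, 5}
Tree: B1–B2, B2–B3, B3–B4
Every bag has size at most 3, so the width is 3 − 1 = 2 and tw(G) ≤ 2. Since 5–1–0–3–5 is a cycle in G, G is not acyclic. Forests are exactly the graphs of treewidth ≤ 1, so tw(G) ≥ 2. The upper and lower bounds meet at 2, so that is the treewidth.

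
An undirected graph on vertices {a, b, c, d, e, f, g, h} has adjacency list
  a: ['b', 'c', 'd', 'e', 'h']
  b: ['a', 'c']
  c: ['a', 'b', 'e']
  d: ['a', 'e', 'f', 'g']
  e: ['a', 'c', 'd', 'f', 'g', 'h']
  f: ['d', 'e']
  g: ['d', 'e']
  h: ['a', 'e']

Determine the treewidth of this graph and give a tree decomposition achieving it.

Every bag has size at most 3, so the width is 3 − 1 = 2 and tw(G) ≤ 2. On the other hand G contains the 3-clique {d, e, g}. A clique must lie in a single bag of any decomposition, so no decomposition can have width below 2. The upper and lower bounds meet at 2, so that is the treewidth.

Treewidth 2.
One such decomposition:
Bags: B1 = {a, e, h}  B2 = {a, d, e}  B3 = {d, e, g}  B4 = {a, c, e}  B5 = {d, e, f}  B6 = {a, b, c}
Tree: B1–B2, B2–B3, B2–B4, B3–B5, B4–B6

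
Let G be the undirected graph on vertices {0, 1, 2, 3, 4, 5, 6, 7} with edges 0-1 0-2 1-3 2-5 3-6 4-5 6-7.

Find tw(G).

1

A width-1 tree decomposition is:
Bags: B1 = {4, 5}  B2 = {2, 5}  B3 = {0, 2}  B4 = {0, 1}  B5 = {1, 3}  B6 = {3, 6}  B7 = {6, 7}
Tree: B1–B2, B2–B3, B3–B4, B4–B5, B5–B6, B6–B7
Each bag holds 2 vertices, so the decomposition has width 1, which upper-bounds the treewidth. Any graph with an edge has treewidth ≥ 1, and G has the edge 4–5. Hence tw(G) = 1 exactly.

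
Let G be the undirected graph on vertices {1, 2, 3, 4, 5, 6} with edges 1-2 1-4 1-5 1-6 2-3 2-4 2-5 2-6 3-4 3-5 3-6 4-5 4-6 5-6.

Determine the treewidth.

A width-4 tree decomposition is:
Bags: B1 = {1, 2, 4, 5, 6}  B2 = {2, 3, 4, 5, 6}
Tree: B1–B2
The largest bag has 5 vertices, giving width 4; this decomposition certifies tw(G) ≤ 4. On the other hand G contains the 5-clique {1, 2, 4, 5, 6}. A clique must lie in a single bag of any decomposition, so no decomposition can have width below 4. Combining the bounds, tw(G) = 4.

4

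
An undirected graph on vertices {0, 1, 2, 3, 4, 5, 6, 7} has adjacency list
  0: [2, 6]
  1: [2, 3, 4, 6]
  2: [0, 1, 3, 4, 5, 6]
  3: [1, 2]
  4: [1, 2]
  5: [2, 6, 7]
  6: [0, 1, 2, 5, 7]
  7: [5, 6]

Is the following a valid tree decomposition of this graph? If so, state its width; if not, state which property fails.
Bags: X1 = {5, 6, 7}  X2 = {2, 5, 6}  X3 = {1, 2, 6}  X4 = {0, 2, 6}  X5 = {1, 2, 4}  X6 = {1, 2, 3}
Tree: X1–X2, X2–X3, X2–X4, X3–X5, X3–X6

Every vertex of G appears in some bag (union = {0, 1, 2, 3, 4, 5, 6, 7}); every edge is covered by a bag; and for each vertex v the set of bags containing v is connected in the bag tree. The decomposition is therefore valid. The largest bag has 3 vertices, so the width is 2.

Yes; width 2.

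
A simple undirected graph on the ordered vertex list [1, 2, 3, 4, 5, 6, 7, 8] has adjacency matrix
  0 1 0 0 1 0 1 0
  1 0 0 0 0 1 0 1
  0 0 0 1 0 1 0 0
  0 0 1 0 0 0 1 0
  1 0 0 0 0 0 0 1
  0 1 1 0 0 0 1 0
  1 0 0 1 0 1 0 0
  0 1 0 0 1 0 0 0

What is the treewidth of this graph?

A width-2 tree decomposition is:
Bags: B1 = {3, 4, 7}  B2 = {3, 6, 7}  B3 = {1, 6, 7}  B4 = {1, 2, 6}  B5 = {1, 2, 5}  B6 = {2, 5, 8}
Tree: B1–B2, B2–B3, B3–B4, B4–B5, B5–B6
Every bag has size at most 3, so the width is 3 − 1 = 2 and tw(G) ≤ 2. For the lower bound, G contains the cycle 4–3–6–7–4, so G is not a forest; only forests have treewidth ≤ 1, hence tw(G) ≥ 2. Combining the bounds, tw(G) = 2.

2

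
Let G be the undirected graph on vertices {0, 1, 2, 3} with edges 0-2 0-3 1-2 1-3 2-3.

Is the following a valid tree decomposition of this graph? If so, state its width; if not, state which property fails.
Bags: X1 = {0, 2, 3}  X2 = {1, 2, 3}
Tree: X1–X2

Checking the three conditions: (i) the bags cover all of {0, 1, 2, 3}; (ii) for each edge, some bag contains both endpoints; (iii) the bags containing any fixed vertex form a subtree. All hold, so the decomposition is valid with width 3 − 1 = 2.

Yes; width 2.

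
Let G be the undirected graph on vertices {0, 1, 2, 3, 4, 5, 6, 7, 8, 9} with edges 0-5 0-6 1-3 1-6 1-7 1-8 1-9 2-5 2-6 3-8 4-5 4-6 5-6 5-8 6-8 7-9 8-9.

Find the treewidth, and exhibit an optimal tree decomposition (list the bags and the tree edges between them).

Treewidth 2.
One optimal decomposition is:
Bags: B1 = {5, 6, 8}  B2 = {1, 6, 8}  B3 = {4, 5, 6}  B4 = {0, 5, 6}  B5 = {1, 3, 8}  B6 = {2, 5, 6}  B7 = {1, 8, 9}  B8 = {1, 7, 9}
Tree: B1–B2, B1–B3, B1–B4, B2–B5, B1–B6, B2–B7, B7–B8

Every bag has size at most 3, so the width is 3 − 1 = 2 and tw(G) ≤ 2. Conversely, {1, 8, 9} is a clique of size 3, and the vertices of any clique must share a bag in every tree decomposition; so some bag has ≥ 3 vertices and tw(G) ≥ 2. Combining the bounds, tw(G) = 2.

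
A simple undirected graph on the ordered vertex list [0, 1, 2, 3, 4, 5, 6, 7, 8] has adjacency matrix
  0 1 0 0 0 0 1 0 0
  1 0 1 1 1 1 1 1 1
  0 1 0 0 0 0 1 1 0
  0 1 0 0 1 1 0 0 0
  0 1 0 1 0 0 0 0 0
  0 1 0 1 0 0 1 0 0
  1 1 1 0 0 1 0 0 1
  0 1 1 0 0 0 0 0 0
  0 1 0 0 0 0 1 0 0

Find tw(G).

2

A width-2 tree decomposition is:
Bags: B1 = {1, 2, 6}  B2 = {1, 5, 6}  B3 = {1, 6, 8}  B4 = {1, 3, 5}  B5 = {1, 2, 7}  B6 = {0, 1, 6}  B7 = {1, 3, 4}
Tree: B1–B2, B1–B3, B2–B4, B1–B5, B3–B6, B4–B7
Every bag has size at most 3, so the width is 3 − 1 = 2 and tw(G) ≤ 2. For the lower bound, the 3 vertices {1, 3, 4} are pairwise adjacent, and any tree decomposition puts a clique entirely inside one bag — forcing width ≥ 2. Therefore the treewidth is 2.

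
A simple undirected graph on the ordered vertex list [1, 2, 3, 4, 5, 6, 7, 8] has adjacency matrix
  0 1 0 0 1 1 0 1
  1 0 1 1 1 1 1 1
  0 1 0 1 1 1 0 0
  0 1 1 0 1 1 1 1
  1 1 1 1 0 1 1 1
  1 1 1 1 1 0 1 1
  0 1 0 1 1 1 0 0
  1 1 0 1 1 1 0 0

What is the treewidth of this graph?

A width-4 tree decomposition is:
Bags: B1 = {1, 2, 5, 6, 8}  B2 = {2, 4, 5, 6, 8}  B3 = {2, 4, 5, 6, 7}  B4 = {2, 3, 4, 5, 6}
Tree: B1–B2, B2–B3, B3–B4
The largest bag has 5 vertices, giving width 4; this decomposition certifies tw(G) ≤ 4. Conversely, {1, 2, 5, 6, 8} is a clique of size 5, and the vertices of any clique must share a bag in every tree decomposition; so some bag has ≥ 5 vertices and tw(G) ≥ 4. The upper and lower bounds meet at 4, so that is the treewidth.

4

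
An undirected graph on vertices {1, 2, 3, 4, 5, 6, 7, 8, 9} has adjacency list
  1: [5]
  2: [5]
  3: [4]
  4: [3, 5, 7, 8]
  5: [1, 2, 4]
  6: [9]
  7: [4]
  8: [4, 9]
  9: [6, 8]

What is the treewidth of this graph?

1

A width-1 tree decomposition is:
Bags: B1 = {4, 7}  B2 = {4, 5}  B3 = {3, 4}  B4 = {4, 8}  B5 = {2, 5}  B6 = {8, 9}  B7 = {6, 9}  B8 = {1, 5}
Tree: B1–B2, B1–B3, B1–B4, B2–B5, B4–B6, B6–B7, B2–B8
Every bag has size at most 2, so the width is 2 − 1 = 1 and tw(G) ≤ 1. Since G has at least one edge (e.g. 4–7), it is not an edgeless graph, so tw(G) ≥ 1. Combining the bounds, tw(G) = 1.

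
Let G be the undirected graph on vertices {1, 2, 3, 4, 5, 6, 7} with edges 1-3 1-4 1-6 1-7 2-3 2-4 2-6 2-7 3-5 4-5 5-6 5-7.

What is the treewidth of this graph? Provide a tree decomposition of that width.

Treewidth 3.
One optimal decomposition is:
Bags: B1 = {1, 2, 4, 5}  B2 = {1, 2, 5, 6}  B3 = {1, 2, 5, 7}  B4 = {1, 2, 3, 5}
Tree: B1–B2, B2–B3, B3–B4

The largest bag has 4 vertices, giving width 3; this decomposition certifies tw(G) ≤ 3. For the lower bound: the 4 vertex sets {1,4}, {2,6}, {5}, {7} are disjoint, each induces a connected subgraph, and every pair is joined by at least one edge of G. Contracting each set to a single vertex therefore yields K_{4} as a minor, and since treewidth is minor-monotone, tw(G) ≥ tw(K_{4}) = 3. The upper and lower bounds meet at 3, so that is the treewidth.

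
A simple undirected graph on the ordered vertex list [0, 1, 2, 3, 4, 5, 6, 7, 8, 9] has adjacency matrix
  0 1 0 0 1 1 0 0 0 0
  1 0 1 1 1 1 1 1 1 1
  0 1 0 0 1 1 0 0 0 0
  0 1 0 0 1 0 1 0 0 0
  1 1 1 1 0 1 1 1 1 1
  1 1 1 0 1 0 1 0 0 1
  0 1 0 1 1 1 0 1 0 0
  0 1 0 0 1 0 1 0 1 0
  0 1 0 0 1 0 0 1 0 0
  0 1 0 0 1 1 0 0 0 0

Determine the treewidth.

A width-3 tree decomposition is:
Bags: B1 = {1, 4, 5, 6}  B2 = {1, 4, 6, 7}  B3 = {1, 4, 5, 9}  B4 = {1, 4, 7, 8}  B5 = {0, 1, 4, 5}  B6 = {1, 3, 4, 6}  B7 = {1, 2, 4, 5}
Tree: B1–B2, B1–B3, B2–B4, B3–B5, B2–B6, B1–B7
Every bag has size at most 4, so the width is 4 − 1 = 3 and tw(G) ≤ 3. For the lower bound, the 4 vertices {1, 4, 7, 8} are pairwise adjacent, and any tree decomposition puts a clique entirely inside one bag — forcing width ≥ 3. The upper and lower bounds meet at 3, so that is the treewidth.

3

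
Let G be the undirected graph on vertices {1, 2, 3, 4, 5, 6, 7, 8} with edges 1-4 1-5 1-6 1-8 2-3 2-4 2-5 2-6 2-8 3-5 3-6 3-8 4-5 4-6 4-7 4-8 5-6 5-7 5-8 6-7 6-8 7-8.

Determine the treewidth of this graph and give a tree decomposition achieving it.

Treewidth 4.
One such decomposition:
Bags: B1 = {2, 4, 5, 6, 8}  B2 = {2, 3, 5, 6, 8}  B3 = {4, 5, 6, 7, 8}  B4 = {1, 4, 5, 6, 8}
Tree: B1–B2, B1–B3, B3–B4

Each bag holds 5 vertices, so the decomposition has width 4, which upper-bounds the treewidth. Conversely, {2, 3, 5, 6, 8} is a clique of size 5, and the vertices of any clique must share a bag in every tree decomposition; so some bag has ≥ 5 vertices and tw(G) ≥ 4. Hence tw(G) = 4 exactly.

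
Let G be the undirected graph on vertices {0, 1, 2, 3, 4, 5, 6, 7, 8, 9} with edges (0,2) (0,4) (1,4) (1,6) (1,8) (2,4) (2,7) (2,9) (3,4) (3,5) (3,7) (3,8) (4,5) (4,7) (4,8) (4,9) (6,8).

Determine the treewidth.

A width-2 tree decomposition is:
Bags: B1 = {3, 4, 7}  B2 = {2, 4, 7}  B3 = {3, 4, 8}  B4 = {3, 4, 5}  B5 = {0, 2, 4}  B6 = {2, 4, 9}  B7 = {1, 4, 8}  B8 = {1, 6, 8}
Tree: B1–B2, B1–B3, B1–B4, B2–B5, B5–B6, B3–B7, B7–B8
The largest bag has 3 vertices, giving width 2; this decomposition certifies tw(G) ≤ 2. For the lower bound, the 3 vertices {1, 4, 8} are pairwise adjacent, and any tree decomposition puts a clique entirely inside one bag — forcing width ≥ 2. Hence tw(G) = 2 exactly.

2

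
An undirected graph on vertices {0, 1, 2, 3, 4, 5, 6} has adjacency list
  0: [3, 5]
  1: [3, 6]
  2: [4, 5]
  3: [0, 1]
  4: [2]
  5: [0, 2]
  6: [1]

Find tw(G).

A width-1 tree decomposition is:
Bags: B1 = {2, 4}  B2 = {2, 5}  B3 = {0, 5}  B4 = {0, 3}  B5 = {1, 3}  B6 = {1, 6}
Tree: B1–B2, B2–B3, B3–B4, B4–B5, B5–B6
Every bag has size at most 2, so the width is 2 − 1 = 1 and tw(G) ≤ 1. Since G has at least one edge (e.g. 4–2), it is not an edgeless graph, so tw(G) ≥ 1. The upper and lower bounds meet at 1, so that is the treewidth.

1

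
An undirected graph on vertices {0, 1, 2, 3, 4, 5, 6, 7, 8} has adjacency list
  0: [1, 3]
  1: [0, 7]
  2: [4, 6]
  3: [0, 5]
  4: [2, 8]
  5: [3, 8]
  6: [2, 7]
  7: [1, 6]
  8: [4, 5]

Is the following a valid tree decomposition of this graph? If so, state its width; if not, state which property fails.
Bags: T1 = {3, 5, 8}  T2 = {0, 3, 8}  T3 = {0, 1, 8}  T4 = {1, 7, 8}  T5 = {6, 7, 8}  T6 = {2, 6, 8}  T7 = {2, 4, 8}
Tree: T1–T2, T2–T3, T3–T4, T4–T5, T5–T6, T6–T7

Yes; width 2.

Checking the three conditions: (i) the bags cover all of {0, 1, 2, 3, 4, 5, 6, 7, 8}; (ii) for each edge, some bag contains both endpoints; (iii) the bags containing any fixed vertex form a subtree. All hold, so the decomposition is valid with width 3 − 1 = 2.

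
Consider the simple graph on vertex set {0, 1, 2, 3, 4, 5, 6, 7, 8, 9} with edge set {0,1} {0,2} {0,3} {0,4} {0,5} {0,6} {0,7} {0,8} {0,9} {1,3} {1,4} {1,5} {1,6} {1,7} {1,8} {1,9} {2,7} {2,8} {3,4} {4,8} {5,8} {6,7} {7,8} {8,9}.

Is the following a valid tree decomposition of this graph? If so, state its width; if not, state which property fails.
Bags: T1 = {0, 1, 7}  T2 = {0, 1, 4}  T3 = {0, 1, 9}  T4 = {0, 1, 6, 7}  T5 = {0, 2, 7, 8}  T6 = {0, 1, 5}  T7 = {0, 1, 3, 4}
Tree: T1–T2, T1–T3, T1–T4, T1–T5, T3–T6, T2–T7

No — edge (8,1) lies in no bag.

A tree decomposition must satisfy three properties: every vertex lies in some bag; for every edge, both endpoints lie together in some bag; and for every vertex, the bags containing it form a connected subtree. Here edge (8,1) lies in no bag, so the decomposition is invalid.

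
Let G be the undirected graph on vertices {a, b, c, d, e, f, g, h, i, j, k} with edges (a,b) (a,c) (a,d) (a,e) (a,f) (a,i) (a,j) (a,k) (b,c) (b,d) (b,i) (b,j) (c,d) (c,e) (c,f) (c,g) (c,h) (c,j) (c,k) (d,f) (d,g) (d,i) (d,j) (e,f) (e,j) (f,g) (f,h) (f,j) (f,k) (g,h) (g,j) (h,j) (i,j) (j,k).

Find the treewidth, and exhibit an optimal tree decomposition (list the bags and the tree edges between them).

Treewidth 4.
One such decomposition:
Bags: B1 = {a, c, d, f, j}  B2 = {c, d, f, g, j}  B3 = {a, c, e, f, j}  B4 = {a, b, c, d, j}  B5 = {a, b, d, i, j}  B6 = {c, f, g, h, j}  B7 = {a, c, f, j, k}
Tree: B1–B2, B1–B3, B1–B4, B4–B5, B2–B6, B3–B7

Every bag has size at most 5, so the width is 5 − 1 = 4 and tw(G) ≤ 4. For the lower bound, the 5 vertices {c, d, f, g, j} are pairwise adjacent, and any tree decomposition puts a clique entirely inside one bag — forcing width ≥ 4. Therefore the treewidth is 4.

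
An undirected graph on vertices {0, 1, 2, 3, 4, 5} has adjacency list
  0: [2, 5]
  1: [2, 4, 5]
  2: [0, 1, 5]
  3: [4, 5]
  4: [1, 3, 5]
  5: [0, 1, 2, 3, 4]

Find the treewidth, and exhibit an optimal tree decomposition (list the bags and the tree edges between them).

Treewidth 2.
One optimal decomposition is:
Bags: B1 = {0, 2, 5}  B2 = {1, 2, 5}  B3 = {1, 4, 5}  B4 = {3, 4, 5}
Tree: B1–B2, B2–B3, B3–B4

The largest bag has 3 vertices, giving width 2; this decomposition certifies tw(G) ≤ 2. For the lower bound, the 3 vertices {0, 2, 5} are pairwise adjacent, and any tree decomposition puts a clique entirely inside one bag — forcing width ≥ 2. The upper and lower bounds meet at 2, so that is the treewidth.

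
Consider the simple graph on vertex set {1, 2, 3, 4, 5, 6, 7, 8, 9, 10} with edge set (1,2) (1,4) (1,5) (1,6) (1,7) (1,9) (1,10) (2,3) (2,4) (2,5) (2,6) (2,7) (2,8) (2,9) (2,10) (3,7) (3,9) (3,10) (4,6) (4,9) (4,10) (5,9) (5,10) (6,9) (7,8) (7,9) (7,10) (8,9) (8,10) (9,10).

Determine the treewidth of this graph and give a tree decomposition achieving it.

Every bag has size at most 5, so the width is 5 − 1 = 4 and tw(G) ≤ 4. For the lower bound, the 5 vertices {2, 7, 8, 9, 10} are pairwise adjacent, and any tree decomposition puts a clique entirely inside one bag — forcing width ≥ 4. Hence tw(G) = 4 exactly.

Treewidth 4.
Bags: B1 = {1, 2, 7, 9, 10}  B2 = {2, 3, 7, 9, 10}  B3 = {1, 2, 4, 9, 10}  B4 = {2, 7, 8, 9, 10}  B5 = {1, 2, 4, 6, 9}  B6 = {1, 2, 5, 9, 10}
Tree: B1–B2, B1–B3, B2–B4, B3–B5, B3–B6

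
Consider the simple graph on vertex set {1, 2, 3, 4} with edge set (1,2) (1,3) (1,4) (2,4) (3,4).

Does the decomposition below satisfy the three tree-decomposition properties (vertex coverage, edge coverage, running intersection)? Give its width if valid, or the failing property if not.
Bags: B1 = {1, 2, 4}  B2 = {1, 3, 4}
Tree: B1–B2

Yes; width 2.

Vertex coverage: the bags together contain {1, 2, 3, 4}, the full vertex set. Edge coverage: each edge of G has both endpoints in at least one bag. Running intersection: for every vertex, the bags containing it form a connected subtree. All three properties hold, so this is a valid tree decomposition of width max|bag| − 1 = 2, and hence tw(G) ≤ 2.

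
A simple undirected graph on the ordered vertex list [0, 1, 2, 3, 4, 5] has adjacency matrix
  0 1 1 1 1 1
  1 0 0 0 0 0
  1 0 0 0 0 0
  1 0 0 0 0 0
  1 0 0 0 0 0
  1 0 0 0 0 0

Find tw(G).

A width-1 tree decomposition is:
Bags: B1 = {0, 1}  B2 = {0, 5}  B3 = {0, 4}  B4 = {0, 3}  B5 = {0, 2}
Tree: B1–B2, B1–B3, B3–B4, B2–B5
The largest bag has 2 vertices, giving width 1; this decomposition certifies tw(G) ≤ 1. G has an edge, so its treewidth is at least 1. Hence tw(G) = 1 exactly.

1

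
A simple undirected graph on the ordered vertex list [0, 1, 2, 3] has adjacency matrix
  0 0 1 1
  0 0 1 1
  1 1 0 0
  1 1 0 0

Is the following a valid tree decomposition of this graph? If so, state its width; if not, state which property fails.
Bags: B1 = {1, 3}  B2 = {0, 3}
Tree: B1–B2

No — vertex 2 appears in no bag.

A tree decomposition must satisfy three properties: every vertex lies in some bag; for every edge, both endpoints lie together in some bag; and for every vertex, the bags containing it form a connected subtree. Here vertex 2 appears in no bag, so the decomposition is invalid.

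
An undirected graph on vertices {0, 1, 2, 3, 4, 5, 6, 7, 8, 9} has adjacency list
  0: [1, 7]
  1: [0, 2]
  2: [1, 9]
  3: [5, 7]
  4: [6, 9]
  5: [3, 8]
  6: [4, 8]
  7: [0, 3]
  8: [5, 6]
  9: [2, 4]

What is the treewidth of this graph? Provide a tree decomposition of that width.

Treewidth 2.
One such decomposition:
Bags: B1 = {2, 4, 9}  B2 = {1, 2, 4}  B3 = {0, 1, 4}  B4 = {0, 4, 7}  B5 = {3, 4, 7}  B6 = {3, 4, 5}  B7 = {4, 5, 8}  B8 = {4, 6, 8}
Tree: B1–B2, B2–B3, B3–B4, B4–B5, B5–B6, B6–B7, B7–B8

The largest bag has 3 vertices, giving width 2; this decomposition certifies tw(G) ≤ 2. The edges 4–9–2–1–0–7–3–5–8–6–4 form a cycle, so G is not a tree and its treewidth is at least 2. Therefore the treewidth is 2.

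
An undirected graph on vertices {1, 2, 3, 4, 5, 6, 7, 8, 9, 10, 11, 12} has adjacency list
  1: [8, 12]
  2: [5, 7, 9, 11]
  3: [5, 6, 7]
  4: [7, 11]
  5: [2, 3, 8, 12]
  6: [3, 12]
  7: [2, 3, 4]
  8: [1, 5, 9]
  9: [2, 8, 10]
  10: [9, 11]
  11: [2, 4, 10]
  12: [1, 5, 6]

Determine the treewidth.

3

A width-3 tree decomposition is:
Bags: B1 = {4, 9, 10, 11}  B2 = {2, 4, 9, 11}  B3 = {2, 4, 7, 9}  B4 = {2, 7, 8, 9}  B5 = {2, 5, 7, 8}  B6 = {3, 5, 7, 8}  B7 = {1, 3, 5, 8}  B8 = {1, 3, 5, 12}  B9 = {1, 3, 6, 12}
Tree: B1–B2, B2–B3, B3–B4, B4–B5, B5–B6, B6–B7, B7–B8, B8–B9
The largest bag has 4 vertices, giving width 3; this decomposition certifies tw(G) ≤ 3. For the lower bound: the 4 vertex sets {4,10,11}, {9}, {2}, {3,5,7,8} are disjoint, each induces a connected subgraph, and every pair is joined by at least one edge of G. Contracting each set to a single vertex therefore yields K_{4} as a minor, and since treewidth is minor-monotone, tw(G) ≥ tw(K_{4}) = 3. Combining the bounds, tw(G) = 3.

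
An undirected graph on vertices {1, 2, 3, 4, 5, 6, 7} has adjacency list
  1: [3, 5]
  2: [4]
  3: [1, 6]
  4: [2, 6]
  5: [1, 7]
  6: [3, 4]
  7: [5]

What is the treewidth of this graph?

1

A width-1 tree decomposition is:
Bags: B1 = {5, 7}  B2 = {1, 5}  B3 = {1, 3}  B4 = {3, 6}  B5 = {4, 6}  B6 = {2, 4}
Tree: B1–B2, B2–B3, B3–B4, B4–B5, B5–B6
Every bag has size at most 2, so the width is 2 − 1 = 1 and tw(G) ≤ 1. Since G has at least one edge (e.g. 7–5), it is not an edgeless graph, so tw(G) ≥ 1. Therefore the treewidth is 1.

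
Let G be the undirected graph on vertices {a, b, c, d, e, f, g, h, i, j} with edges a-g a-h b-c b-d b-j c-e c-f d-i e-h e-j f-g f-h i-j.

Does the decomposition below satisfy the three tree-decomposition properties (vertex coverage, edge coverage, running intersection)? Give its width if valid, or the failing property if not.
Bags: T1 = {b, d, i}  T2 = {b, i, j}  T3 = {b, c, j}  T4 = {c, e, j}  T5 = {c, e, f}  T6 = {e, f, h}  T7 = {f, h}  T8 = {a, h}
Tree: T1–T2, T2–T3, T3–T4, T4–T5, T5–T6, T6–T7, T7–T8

No — vertex g appears in no bag.

A tree decomposition must satisfy three properties: every vertex lies in some bag; for every edge, both endpoints lie together in some bag; and for every vertex, the bags containing it form a connected subtree. Here vertex g appears in no bag, so the decomposition is invalid.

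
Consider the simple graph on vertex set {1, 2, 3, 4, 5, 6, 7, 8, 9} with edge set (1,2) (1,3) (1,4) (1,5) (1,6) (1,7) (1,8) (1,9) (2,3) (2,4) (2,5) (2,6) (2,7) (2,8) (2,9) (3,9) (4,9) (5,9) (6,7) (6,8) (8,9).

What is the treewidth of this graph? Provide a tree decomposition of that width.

Every bag has size at most 4, so the width is 4 − 1 = 3 and tw(G) ≤ 3. On the other hand G contains the 4-clique {1, 2, 8, 9}. A clique must lie in a single bag of any decomposition, so no decomposition can have width below 3. Combining the bounds, tw(G) = 3.

Treewidth 3.
Bags: B1 = {1, 2, 8, 9}  B2 = {1, 2, 4, 9}  B3 = {1, 2, 5, 9}  B4 = {1, 2, 6, 8}  B5 = {1, 2, 3, 9}  B6 = {1, 2, 6, 7}
Tree: B1–B2, B1–B3, B1–B4, B2–B5, B4–B6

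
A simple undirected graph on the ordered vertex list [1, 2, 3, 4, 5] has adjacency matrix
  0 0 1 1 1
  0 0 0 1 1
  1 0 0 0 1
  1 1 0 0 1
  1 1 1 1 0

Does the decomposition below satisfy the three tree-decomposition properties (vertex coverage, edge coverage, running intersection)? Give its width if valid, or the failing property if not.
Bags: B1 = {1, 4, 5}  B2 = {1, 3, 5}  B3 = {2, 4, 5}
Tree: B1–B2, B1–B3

Checking the three conditions: (i) the bags cover all of {1, 2, 3, 4, 5}; (ii) for each edge, some bag contains both endpoints; (iii) the bags containing any fixed vertex form a subtree. All hold, so the decomposition is valid with width 3 − 1 = 2.

Yes; width 2.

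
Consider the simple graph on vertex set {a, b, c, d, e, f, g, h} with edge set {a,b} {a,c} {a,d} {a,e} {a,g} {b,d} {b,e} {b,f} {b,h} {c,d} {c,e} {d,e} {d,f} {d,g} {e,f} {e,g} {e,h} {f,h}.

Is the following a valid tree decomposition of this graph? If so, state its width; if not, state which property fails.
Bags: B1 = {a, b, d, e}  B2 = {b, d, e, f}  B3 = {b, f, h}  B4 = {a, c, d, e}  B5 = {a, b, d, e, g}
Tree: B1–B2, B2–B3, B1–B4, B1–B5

A tree decomposition must satisfy three properties: every vertex lies in some bag; for every edge, both endpoints lie together in some bag; and for every vertex, the bags containing it form a connected subtree. Here edge (e,h) lies in no bag, so the decomposition is invalid.

No — edge (e,h) lies in no bag.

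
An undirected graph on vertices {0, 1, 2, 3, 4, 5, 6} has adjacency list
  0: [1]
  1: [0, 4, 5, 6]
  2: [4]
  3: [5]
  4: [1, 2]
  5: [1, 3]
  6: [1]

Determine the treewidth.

A width-1 tree decomposition is:
Bags: B1 = {1, 5}  B2 = {1, 4}  B3 = {2, 4}  B4 = {0, 1}  B5 = {3, 5}  B6 = {1, 6}
Tree: B1–B2, B2–B3, B1–B4, B1–B5, B2–B6
Every bag has size at most 2, so the width is 2 − 1 = 1 and tw(G) ≤ 1. Any graph with an edge has treewidth ≥ 1, and G has the edge 5–1. The upper and lower bounds meet at 1, so that is the treewidth.

1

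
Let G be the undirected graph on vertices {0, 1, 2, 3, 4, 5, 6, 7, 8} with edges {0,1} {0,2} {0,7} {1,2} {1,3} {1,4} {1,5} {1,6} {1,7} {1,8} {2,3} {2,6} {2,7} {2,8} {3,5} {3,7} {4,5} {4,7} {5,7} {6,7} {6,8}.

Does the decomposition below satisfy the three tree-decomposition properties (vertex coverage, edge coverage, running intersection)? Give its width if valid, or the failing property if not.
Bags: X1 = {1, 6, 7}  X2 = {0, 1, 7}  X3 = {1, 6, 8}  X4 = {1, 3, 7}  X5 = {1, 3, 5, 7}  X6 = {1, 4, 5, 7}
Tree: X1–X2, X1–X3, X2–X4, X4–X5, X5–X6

A tree decomposition must satisfy three properties: every vertex lies in some bag; for every edge, both endpoints lie together in some bag; and for every vertex, the bags containing it form a connected subtree. Here vertex 2 appears in no bag, so the decomposition is invalid.

No — vertex 2 appears in no bag.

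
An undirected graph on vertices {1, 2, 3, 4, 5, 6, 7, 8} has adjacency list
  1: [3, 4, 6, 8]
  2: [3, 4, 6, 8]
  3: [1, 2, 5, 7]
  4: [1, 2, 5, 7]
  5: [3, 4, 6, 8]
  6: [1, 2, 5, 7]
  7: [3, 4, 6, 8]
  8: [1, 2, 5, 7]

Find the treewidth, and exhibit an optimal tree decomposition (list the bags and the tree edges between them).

Every bag has size at most 5, so the width is 5 − 1 = 4 and tw(G) ≤ 4. For the lower bound: the 5 vertex sets {1,8}, {4,5}, {2,6}, {7}, {3} are disjoint, each induces a connected subgraph, and every pair is joined by at least one edge of G. Contracting each set to a single vertex therefore yields K_{5} as a minor, and since treewidth is minor-monotone, tw(G) ≥ tw(K_{5}) = 4. Combining the bounds, tw(G) = 4.

Treewidth 4.
Bags: B1 = {1, 2, 5, 7, 8}  B2 = {1, 2, 4, 5, 7}  B3 = {1, 2, 5, 6, 7}  B4 = {1, 2, 3, 5, 7}
Tree: B1–B2, B2–B3, B3–B4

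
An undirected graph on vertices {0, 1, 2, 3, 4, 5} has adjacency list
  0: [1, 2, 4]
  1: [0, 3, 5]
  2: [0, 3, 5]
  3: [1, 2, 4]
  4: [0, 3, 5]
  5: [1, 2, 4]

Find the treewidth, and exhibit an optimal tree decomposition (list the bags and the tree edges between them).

Treewidth 3.
One such decomposition:
Bags: B1 = {0, 1, 3, 5}  B2 = {0, 3, 4, 5}  B3 = {0, 2, 3, 5}
Tree: B1–B2, B2–B3

The largest bag has 4 vertices, giving width 3; this decomposition certifies tw(G) ≤ 3. For the lower bound: the 4 vertex sets {0,1}, {3,4}, {5}, {2} are disjoint, each induces a connected subgraph, and every pair is joined by at least one edge of G. Contracting each set to a single vertex therefore yields K_{4} as a minor, and since treewidth is minor-monotone, tw(G) ≥ tw(K_{4}) = 3. Therefore the treewidth is 3.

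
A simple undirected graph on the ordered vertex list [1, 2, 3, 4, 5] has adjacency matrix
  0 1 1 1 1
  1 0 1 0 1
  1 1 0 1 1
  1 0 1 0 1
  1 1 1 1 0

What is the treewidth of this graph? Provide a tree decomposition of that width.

Every bag has size at most 4, so the width is 4 − 1 = 3 and tw(G) ≤ 3. Conversely, {1, 2, 3, 5} is a clique of size 4, and the vertices of any clique must share a bag in every tree decomposition; so some bag has ≥ 4 vertices and tw(G) ≥ 3. Combining the bounds, tw(G) = 3.

Treewidth 3.
One optimal decomposition is:
Bags: B1 = {1, 2, 3, 5}  B2 = {1, 3, 4, 5}
Tree: B1–B2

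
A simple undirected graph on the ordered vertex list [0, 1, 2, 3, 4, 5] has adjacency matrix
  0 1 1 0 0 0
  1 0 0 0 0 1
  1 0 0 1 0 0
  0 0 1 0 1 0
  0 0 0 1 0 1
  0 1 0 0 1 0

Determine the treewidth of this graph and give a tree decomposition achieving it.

Every bag has size at most 3, so the width is 3 − 1 = 2 and tw(G) ≤ 2. Since 3–2–0–1–5–4–3 is a cycle in G, G is not acyclic. Forests are exactly the graphs of treewidth ≤ 1, so tw(G) ≥ 2. The upper and lower bounds meet at 2, so that is the treewidth.

Treewidth 2.
Bags: B1 = {0, 2, 3}  B2 = {0, 1, 3}  B3 = {1, 3, 5}  B4 = {3, 4, 5}
Tree: B1–B2, B2–B3, B3–B4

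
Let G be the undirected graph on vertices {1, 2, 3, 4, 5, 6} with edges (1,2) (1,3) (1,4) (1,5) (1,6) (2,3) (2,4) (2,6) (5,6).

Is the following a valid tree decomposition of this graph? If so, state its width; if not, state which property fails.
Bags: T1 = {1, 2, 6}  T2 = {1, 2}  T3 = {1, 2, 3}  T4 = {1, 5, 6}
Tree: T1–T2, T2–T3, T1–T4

A tree decomposition must satisfy three properties: every vertex lies in some bag; for every edge, both endpoints lie together in some bag; and for every vertex, the bags containing it form a connected subtree. Here vertex 4 appears in no bag, so the decomposition is invalid.

No — vertex 4 appears in no bag.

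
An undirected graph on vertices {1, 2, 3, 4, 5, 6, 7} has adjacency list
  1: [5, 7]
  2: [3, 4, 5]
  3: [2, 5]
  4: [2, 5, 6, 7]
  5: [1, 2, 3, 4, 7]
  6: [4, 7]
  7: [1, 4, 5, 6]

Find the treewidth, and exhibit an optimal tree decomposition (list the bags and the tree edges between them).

Treewidth 2.
One such decomposition:
Bags: B1 = {4, 5, 7}  B2 = {1, 5, 7}  B3 = {2, 4, 5}  B4 = {2, 3, 5}  B5 = {4, 6, 7}
Tree: B1–B2, B1–B3, B3–B4, B1–B5

Every bag has size at most 3, so the width is 3 − 1 = 2 and tw(G) ≤ 2. On the other hand G contains the 3-clique {1, 5, 7}. A clique must lie in a single bag of any decomposition, so no decomposition can have width below 2. Hence tw(G) = 2 exactly.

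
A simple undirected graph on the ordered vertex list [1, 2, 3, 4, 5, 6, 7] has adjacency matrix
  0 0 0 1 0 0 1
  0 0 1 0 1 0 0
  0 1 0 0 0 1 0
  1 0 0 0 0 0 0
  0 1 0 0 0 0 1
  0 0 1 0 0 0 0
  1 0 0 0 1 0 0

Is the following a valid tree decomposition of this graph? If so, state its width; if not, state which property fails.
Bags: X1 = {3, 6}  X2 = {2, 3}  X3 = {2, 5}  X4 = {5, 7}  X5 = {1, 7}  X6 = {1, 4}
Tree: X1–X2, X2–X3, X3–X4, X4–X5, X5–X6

Yes; width 1.

Vertex coverage: the bags together contain {1, 2, 3, 4, 5, 6, 7}, the full vertex set. Edge coverage: each edge of G has both endpoints in at least one bag. Running intersection: for every vertex, the bags containing it form a connected subtree. All three properties hold, so this is a valid tree decomposition of width max|bag| − 1 = 1, and hence tw(G) ≤ 1.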